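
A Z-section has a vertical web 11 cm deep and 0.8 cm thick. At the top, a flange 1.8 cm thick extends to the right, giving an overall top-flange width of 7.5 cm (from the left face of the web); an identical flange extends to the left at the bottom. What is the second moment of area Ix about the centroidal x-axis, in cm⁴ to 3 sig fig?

Ix ≈ 606 cm⁴

Split into non-overlapping primitives; take the origin at the lower-left of the bounding box.
Web: 0.8 × 11, A = 8.8 cm², y = 5.5 cm, Ī = 88.733 cm⁴.
Top flange (beyond web): 6.7 × 1.8, A = 12.06 cm², y = 10.1 cm, Ī = 3.2562 cm⁴.
Bottom flange (beyond web): 6.7 × 1.8, A = 12.06 cm², y = 0.9 cm, Ī = 3.2562 cm⁴.
Centroid: ȳ = ΣA·y / ΣA = 5.5 cm.
Transfer each piece to the centroidal x-axis using Ī + A·d² with d = y − 5.5:
  web: d = 0 cm → contributes +88.733 cm⁴
  top flange (beyond web): d = 4.6 cm → contributes +258.45 cm⁴
  bottom flange (beyond web): d = -4.6 cm → contributes +258.45 cm⁴
Total I = 605.62 cm⁴.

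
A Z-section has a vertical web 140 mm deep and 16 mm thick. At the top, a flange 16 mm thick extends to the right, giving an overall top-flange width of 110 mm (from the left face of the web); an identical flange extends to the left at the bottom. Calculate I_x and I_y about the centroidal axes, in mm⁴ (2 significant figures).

I_x ≈ 1.5 × 10⁷ mm⁴, I_y ≈ 1.1 × 10⁷ mm⁴

Break the section into simple shapes (no overlaps), measuring from the bottom-left corner of the bounding box.
Web: 16 × 140, A = 2 240 mm², y = 70 mm, Ī = 3 658 667 mm⁴.
Top flange (beyond web): 94 × 16, A = 1 504 mm², y = 132 mm, Ī = 32 085 mm⁴.
Bottom flange (beyond web): 94 × 16, A = 1 504 mm², y = 8 mm, Ī = 32 085 mm⁴.
Centroid: ȳ = ΣA·y / ΣA = 70 mm.
Transfer each piece to the centroidal x-axis using Ī + A·d² with d = y − 70:
  web: d = 0 mm → contributes +3 658 667 mm⁴
  top flange (beyond web): d = 62 mm → contributes +5 813 461 mm⁴
  bottom flange (beyond web): d = -62 mm → contributes +5 813 461 mm⁴
Total I = 15 285 589 mm⁴.
For the y-axis: x̄ = 102 mm.
Repeating about the centroidal y-axis gives I_y = 11 361 877 mm⁴.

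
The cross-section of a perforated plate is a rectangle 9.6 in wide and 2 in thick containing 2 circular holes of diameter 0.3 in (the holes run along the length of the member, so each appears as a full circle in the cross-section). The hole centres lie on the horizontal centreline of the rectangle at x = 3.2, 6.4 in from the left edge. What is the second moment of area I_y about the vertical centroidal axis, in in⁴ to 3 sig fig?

I_y ≈ 147 in⁴

Break the section into simple shapes (no overlaps), measuring from the bottom-left corner of the bounding box.
Plate: 9.6 × 2, A = 19.2 in², x = 4.8 in, Ī = 147.46 in⁴.
Hole 1 (subtracted): ⌀0.3, A = 0.070686 in², x = 3.2 in, Ī = 0.00039761 in⁴.
Hole 2 (subtracted): ⌀0.3, A = 0.070686 in², x = 6.4 in, Ī = 0.00039761 in⁴.
By symmetry the centroid is at mid-width, x̄ = 4.8 in.
Transfer each piece to the vertical centroidal axis using Ī + A·d² with d = x − 4.8:
  plate: d = 0 in → contributes +147.46 in⁴
  hole 1: d = -1.6 in → contributes −0.18135 in⁴
  hole 2: d = 1.6 in → contributes −0.18135 in⁴
Total I = 147.09 in⁴.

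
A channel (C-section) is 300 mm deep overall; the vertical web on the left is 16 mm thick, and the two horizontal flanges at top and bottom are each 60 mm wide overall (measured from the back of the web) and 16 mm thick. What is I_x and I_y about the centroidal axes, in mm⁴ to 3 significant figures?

Break the section into simple shapes (no overlaps), measuring from the bottom-left corner of the bounding box.
Web: 16 × 300, A = 4 800 mm², y = 150 mm, Ī = 36 000 000 mm⁴.
Top flange (beyond web): 44 × 16, A = 704 mm², y = 292 mm, Ī = 15 019 mm⁴.
Bottom flange (beyond web): 44 × 16, A = 704 mm², y = 8 mm, Ī = 15 019 mm⁴.
By symmetry the centroid is at mid-height, ȳ = 150 mm.
Transfer each piece to the centroidal x-axis using Ī + A·d² with d = y − 150:
  web: d = 0 mm → contributes +36 000 000 mm⁴
  top flange (beyond web): d = 142 mm → contributes +14 210 475 mm⁴
  bottom flange (beyond web): d = -142 mm → contributes +14 210 475 mm⁴
Total I = 64 420 949 mm⁴.
For the y-axis: x̄ = 14.804 mm.
Repeating about the centroidal y-axis gives I_y = 1 309 351 mm⁴.

I_x ≈ 6.44 × 10⁷ mm⁴, I_y ≈ 1.31 × 10⁶ mm⁴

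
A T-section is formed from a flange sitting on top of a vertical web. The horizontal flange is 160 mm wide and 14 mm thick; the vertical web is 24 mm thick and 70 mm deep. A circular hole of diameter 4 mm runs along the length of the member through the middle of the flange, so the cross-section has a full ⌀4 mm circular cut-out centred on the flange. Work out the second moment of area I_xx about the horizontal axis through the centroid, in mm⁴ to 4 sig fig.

I_xx ≈ 2.412 × 10⁶ mm⁴

Split into non-overlapping primitives; take the origin at the lower-left of the bounding box.
Flange: 160 × 14, A = 2 240 mm², y = 77 mm, Ī = 36586.7 mm⁴.
Web: 24 × 70, A = 1 680 mm², y = 35 mm, Ī = 686 000 mm⁴.
Hole (subtracted): ⌀4, A = 12.5664 mm², y = 77 mm, Ī = 12.5664 mm⁴.
Centroid: ȳ = ΣA·y / ΣA = 58.9421 mm.
Transfer each piece to the horizontal axis through the centroid using Ī + A·d² with d = y − 58.9421:
  flange: d = 18.0579 mm → contributes +767 022 mm⁴
  web: d = -23.9421 mm → contributes +1 649 018 mm⁴
  hole: d = 18.0579 mm → contributes −4110.3 mm⁴
Total I = 2 411 930 mm⁴.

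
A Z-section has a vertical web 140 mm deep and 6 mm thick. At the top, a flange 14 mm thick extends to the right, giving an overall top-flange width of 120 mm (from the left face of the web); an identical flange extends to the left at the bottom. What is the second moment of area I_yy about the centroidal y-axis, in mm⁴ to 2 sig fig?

I_yy ≈ 1.5 × 10⁷ mm⁴

Split into non-overlapping primitives; take the origin at the lower-left of the bounding box.
Web: 6 × 140, A = 840 mm², x = 117 mm, Ī = 2 520 mm⁴.
Top flange (beyond web): 114 × 14, A = 1 596 mm², x = 177 mm, Ī = 1 728 468 mm⁴.
Bottom flange (beyond web): 114 × 14, A = 1 596 mm², x = 57 mm, Ī = 1 728 468 mm⁴.
Centroid: x̄ = ΣA·x / ΣA = 117 mm.
Transfer each piece to the centroidal y-axis using Ī + A·d² with d = x − 117:
  web: d = 0 mm → contributes +2 520 mm⁴
  top flange (beyond web): d = 60 mm → contributes +7 474 068 mm⁴
  bottom flange (beyond web): d = -60 mm → contributes +7 474 068 mm⁴
Total I = 14 950 656 mm⁴.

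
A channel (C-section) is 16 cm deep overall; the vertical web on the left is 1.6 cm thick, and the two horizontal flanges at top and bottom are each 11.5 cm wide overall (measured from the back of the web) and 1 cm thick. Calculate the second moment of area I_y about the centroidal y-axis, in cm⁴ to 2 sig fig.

Decompose the section into non-overlapping parts with the origin at the bottom-left of its bounding rectangle.
Web: 1.6 × 16, A = 25.6 cm², x = 0.8 cm, Ī = 5.461 cm⁴.
Top flange (beyond web): 9.9 × 1, A = 9.9 cm², x = 6.55 cm, Ī = 80.86 cm⁴.
Bottom flange (beyond web): 9.9 × 1, A = 9.9 cm², x = 6.55 cm, Ī = 80.86 cm⁴.
Centroid: x̄ = ΣA·x / ΣA = 3.308 cm.
Transfer each piece to the centroidal y-axis using Ī + A·d² with d = x − 3.308:
  web: d = -2.508 cm → contributes +166.4 cm⁴
  top flange (beyond web): d = 3.242 cm → contributes +184.9 cm⁴
  bottom flange (beyond web): d = 3.242 cm → contributes +184.9 cm⁴
Total I = 536.3 cm⁴.

I_y ≈ 540 cm⁴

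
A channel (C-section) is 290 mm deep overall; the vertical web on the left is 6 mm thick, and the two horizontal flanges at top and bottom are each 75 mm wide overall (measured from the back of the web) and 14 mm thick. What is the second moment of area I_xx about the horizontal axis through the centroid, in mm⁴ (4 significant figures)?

I_xx ≈ 4.902 × 10⁷ mm⁴

Break the section into simple shapes (no overlaps), measuring from the bottom-left corner of the bounding box.
Web: 6 × 290, A = 1 740 mm², y = 145 mm, Ī = 12 194 500 mm⁴.
Top flange (beyond web): 69 × 14, A = 966 mm², y = 283 mm, Ī = 15 778 mm⁴.
Bottom flange (beyond web): 69 × 14, A = 966 mm², y = 7 mm, Ī = 15 778 mm⁴.
By symmetry the centroid is at mid-height, ȳ = 145 mm.
Transfer each piece to the horizontal axis through the centroid using Ī + A·d² with d = y − 145:
  web: d = 0 mm → contributes +12 194 500 mm⁴
  top flange (beyond web): d = 138 mm → contributes +18 412 282 mm⁴
  bottom flange (beyond web): d = -138 mm → contributes +18 412 282 mm⁴
Total I = 49 019 064 mm⁴.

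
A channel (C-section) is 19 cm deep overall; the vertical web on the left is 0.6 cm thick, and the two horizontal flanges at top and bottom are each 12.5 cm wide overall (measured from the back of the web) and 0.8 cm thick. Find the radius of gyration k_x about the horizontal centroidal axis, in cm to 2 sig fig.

k_x ≈ 7.9 cm

Decompose the section into non-overlapping parts with the origin at the bottom-left of its bounding rectangle.
Web: 0.6 × 19, A = 11.4 cm², y = 9.5 cm, Ī = 343 cm⁴.
Top flange (beyond web): 11.9 × 0.8, A = 9.52 cm², y = 18.6 cm, Ī = 0.5077 cm⁴.
Bottom flange (beyond web): 11.9 × 0.8, A = 9.52 cm², y = 0.4 cm, Ī = 0.5077 cm⁴.
By symmetry the centroid is at mid-height, ȳ = 9.5 cm.
Transfer each piece to the horizontal centroidal axis using Ī + A·d² with d = y − 9.5:
  web: d = 0 cm → contributes +343 cm⁴
  top flange (beyond web): d = 9.1 cm → contributes +788.9 cm⁴
  bottom flange (beyond web): d = -9.1 cm → contributes +788.9 cm⁴
Total I = 1 921 cm⁴.
Radius of gyration: k = √(I/A) = √(1 921 / 30.44) = 7.943 cm.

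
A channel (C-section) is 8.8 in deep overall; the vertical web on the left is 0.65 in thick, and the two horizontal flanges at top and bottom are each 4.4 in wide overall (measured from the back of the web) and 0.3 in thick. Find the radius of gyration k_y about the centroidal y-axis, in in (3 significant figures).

k_y ≈ 1.16 in

Decompose the section into non-overlapping parts with the origin at the bottom-left of its bounding rectangle.
Web: 0.65 × 8.8, A = 5.72 in², x = 0.325 in, Ī = 0.20139 in⁴.
Top flange (beyond web): 3.75 × 0.3, A = 1.125 in², x = 2.525 in, Ī = 1.3184 in⁴.
Bottom flange (beyond web): 3.75 × 0.3, A = 1.125 in², x = 2.525 in, Ī = 1.3184 in⁴.
Centroid: x̄ = ΣA·x / ΣA = 0.94608 in.
Transfer each piece to the centroidal y-axis using Ī + A·d² with d = x − 0.94608:
  web: d = -0.62108 in → contributes +2.4078 in⁴
  top flange (beyond web): d = 1.5789 in → contributes +4.123 in⁴
  bottom flange (beyond web): d = 1.5789 in → contributes +4.123 in⁴
Total I = 10.654 in⁴.
Radius of gyration: k = √(I/A) = √(10.654 / 7.97) = 1.1562 in.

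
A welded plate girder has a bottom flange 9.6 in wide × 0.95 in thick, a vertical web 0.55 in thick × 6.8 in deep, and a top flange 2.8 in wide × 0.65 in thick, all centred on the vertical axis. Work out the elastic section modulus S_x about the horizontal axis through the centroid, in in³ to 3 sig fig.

Decompose the section into non-overlapping parts with the origin at the bottom-left of its bounding rectangle.
Bottom plate: 9.6 × 0.95, A = 9.12 in², y = 0.475 in, Ī = 0.6859 in⁴.
Web plate: 0.55 × 6.8, A = 3.74 in², y = 4.35 in, Ī = 14.411 in⁴.
Top plate: 2.8 × 0.65, A = 1.82 in², y = 8.075 in, Ī = 0.064079 in⁴.
Centroid: ȳ = ΣA·y / ΣA = 2.4045 in.
Transfer each piece to the horizontal axis through the centroid using Ī + A·d² with d = y − 2.4045:
  bottom plate: d = -1.9295 in → contributes +34.638 in⁴
  web plate: d = 1.9455 in → contributes +28.568 in⁴
  top plate: d = 5.6705 in → contributes +58.586 in⁴
Total I = 121.79 in⁴.
Extreme fibre distance c = 5.9955 in; S = I/c = 20.314 in³.

S_x ≈ 20.3 in³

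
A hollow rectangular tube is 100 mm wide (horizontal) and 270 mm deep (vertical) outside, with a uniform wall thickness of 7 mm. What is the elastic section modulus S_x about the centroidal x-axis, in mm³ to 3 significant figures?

S_x ≈ 3.24 × 10⁵ mm³

Break the section into simple shapes (no overlaps), measuring from the bottom-left corner of the bounding box.
Outer rectangle: 100 × 270, A = 27 000 mm², y = 135 mm, Ī = 164 025 000 mm⁴.
Inner void (subtracted): 86 × 256, A = 22 016 mm², y = 135 mm, Ī = 120 236 715 mm⁴.
By symmetry the centroid is at mid-height, ȳ = 135 mm.
All pieces are centred on the centroidal x-axis, so I = ΣĪ (holes subtracted) = 43 788 285 mm⁴.
Extreme fibre distance c = 135 mm; S = I/c = 324 358 mm³.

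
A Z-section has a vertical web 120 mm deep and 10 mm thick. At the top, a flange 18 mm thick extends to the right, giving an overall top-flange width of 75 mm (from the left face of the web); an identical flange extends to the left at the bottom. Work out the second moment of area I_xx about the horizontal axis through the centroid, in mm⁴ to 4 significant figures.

Split into non-overlapping primitives; take the origin at the lower-left of the bounding box.
Web: 10 × 120, A = 1 200 mm², y = 60 mm, Ī = 1 440 000 mm⁴.
Top flange (beyond web): 65 × 18, A = 1 170 mm², y = 111 mm, Ī = 31 590 mm⁴.
Bottom flange (beyond web): 65 × 18, A = 1 170 mm², y = 9 mm, Ī = 31 590 mm⁴.
Centroid: ȳ = ΣA·y / ΣA = 60 mm.
Transfer each piece to the horizontal axis through the centroid using Ī + A·d² with d = y − 60:
  web: d = 0 mm → contributes +1 440 000 mm⁴
  top flange (beyond web): d = 51 mm → contributes +3 074 760 mm⁴
  bottom flange (beyond web): d = -51 mm → contributes +3 074 760 mm⁴
Total I = 7 589 520 mm⁴.

I_xx ≈ 7.590 × 10⁶ mm⁴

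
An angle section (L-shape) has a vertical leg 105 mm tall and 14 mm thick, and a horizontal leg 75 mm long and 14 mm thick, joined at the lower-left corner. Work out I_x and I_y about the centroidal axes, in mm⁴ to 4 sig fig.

I_x ≈ 2.483 × 10⁶ mm⁴, I_y ≈ 1.048 × 10⁶ mm⁴

Decompose the section into non-overlapping parts with the origin at the bottom-left of its bounding rectangle.
Vertical leg: 14 × 105, A = 1 470 mm², y = 52.5 mm, Ī = 1 350 563 mm⁴.
Horizontal leg (remainder): 61 × 14, A = 854 mm², y = 7 mm, Ī = 13948.7 mm⁴.
Centroid: ȳ = ΣA·y / ΣA = 35.7801 mm.
Transfer each piece to the centroidal x-axis using Ī + A·d² with d = y − 35.7801:
  vertical leg: d = 16.7199 mm → contributes +1 761 507 mm⁴
  horizontal leg (remainder): d = -28.7801 mm → contributes +721 313 mm⁴
Total I = 2 482 820 mm⁴.
For the y-axis: x̄ = 20.7801 mm.
Repeating about the centroidal y-axis gives I_y = 1 048 450 mm⁴.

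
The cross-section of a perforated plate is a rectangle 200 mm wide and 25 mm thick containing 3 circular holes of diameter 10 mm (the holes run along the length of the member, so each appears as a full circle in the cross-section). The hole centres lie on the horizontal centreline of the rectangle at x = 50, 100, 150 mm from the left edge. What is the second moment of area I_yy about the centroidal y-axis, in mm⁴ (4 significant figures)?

Treat the section as a set of non-overlapping primitives; coordinates are from the bounding-box lower-left.
Plate: 200 × 25, A = 5 000 mm², x = 100 mm, Ī = 16 666 667 mm⁴.
Hole 1 (subtracted): ⌀10, A = 78.5398 mm², x = 50 mm, Ī = 490.874 mm⁴.
Hole 2 (subtracted): ⌀10, A = 78.5398 mm², x = 100 mm, Ī = 490.874 mm⁴.
Hole 3 (subtracted): ⌀10, A = 78.5398 mm², x = 150 mm, Ī = 490.874 mm⁴.
By symmetry the centroid is at mid-width, x̄ = 100 mm.
Transfer each piece to the centroidal y-axis using Ī + A·d² with d = x − 100:
  plate: d = 0 mm → contributes +16 666 667 mm⁴
  hole 1: d = -50 mm → contributes −196 840 mm⁴
  hole 2: d = 0 mm → contributes −490.874 mm⁴
  hole 3: d = 50 mm → contributes −196 840 mm⁴
Total I = 16 272 495 mm⁴.

I_yy ≈ 1.627 × 10⁷ mm⁴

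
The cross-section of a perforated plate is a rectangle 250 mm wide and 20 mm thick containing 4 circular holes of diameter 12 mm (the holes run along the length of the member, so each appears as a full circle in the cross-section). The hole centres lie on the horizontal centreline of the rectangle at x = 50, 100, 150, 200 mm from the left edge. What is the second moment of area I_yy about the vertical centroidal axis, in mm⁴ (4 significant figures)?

I_yy ≈ 2.462 × 10⁷ mm⁴

Break the section into simple shapes (no overlaps), measuring from the bottom-left corner of the bounding box.
Plate: 250 × 20, A = 5 000 mm², x = 125 mm, Ī = 26 041 667 mm⁴.
Hole 1 (subtracted): ⌀12, A = 113.097 mm², x = 50 mm, Ī = 1017.88 mm⁴.
Hole 2 (subtracted): ⌀12, A = 113.097 mm², x = 100 mm, Ī = 1017.88 mm⁴.
Hole 3 (subtracted): ⌀12, A = 113.097 mm², x = 150 mm, Ī = 1017.88 mm⁴.
Hole 4 (subtracted): ⌀12, A = 113.097 mm², x = 200 mm, Ī = 1017.88 mm⁴.
By symmetry the centroid is at mid-width, x̄ = 125 mm.
Transfer each piece to the vertical centroidal axis using Ī + A·d² with d = x − 125:
  plate: d = 0 mm → contributes +26 041 667 mm⁴
  hole 1: d = -75 mm → contributes −637 190 mm⁴
  hole 2: d = -25 mm → contributes −71703.7 mm⁴
  hole 3: d = 25 mm → contributes −71703.7 mm⁴
  hole 4: d = 75 mm → contributes −637 190 mm⁴
Total I = 24 623 878 mm⁴.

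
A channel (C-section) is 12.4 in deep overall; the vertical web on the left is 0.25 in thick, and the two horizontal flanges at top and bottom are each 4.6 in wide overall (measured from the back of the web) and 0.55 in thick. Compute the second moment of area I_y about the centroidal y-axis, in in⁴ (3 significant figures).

Treat the section as a set of non-overlapping primitives; coordinates are from the bounding-box lower-left.
Web: 0.25 × 12.4, A = 3.1 in², x = 0.125 in, Ī = 0.016146 in⁴.
Top flange (beyond web): 4.35 × 0.55, A = 2.3925 in², x = 2.425 in, Ī = 3.7727 in⁴.
Bottom flange (beyond web): 4.35 × 0.55, A = 2.3925 in², x = 2.425 in, Ī = 3.7727 in⁴.
Centroid: x̄ = ΣA·x / ΣA = 1.5208 in.
Transfer each piece to the centroidal y-axis using Ī + A·d² with d = x − 1.5208:
  web: d = -1.3958 in → contributes +6.0553 in⁴
  top flange (beyond web): d = 0.90425 in → contributes +5.7289 in⁴
  bottom flange (beyond web): d = 0.90425 in → contributes +5.7289 in⁴
Total I = 17.513 in⁴.

I_y ≈ 17.5 in⁴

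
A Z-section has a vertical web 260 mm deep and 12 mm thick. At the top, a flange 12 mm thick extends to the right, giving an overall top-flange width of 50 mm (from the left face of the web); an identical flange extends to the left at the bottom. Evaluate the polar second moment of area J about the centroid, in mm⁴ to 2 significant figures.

Break the section into simple shapes (no overlaps), measuring from the bottom-left corner of the bounding box.
Web: 12 × 260, A = 3 120 mm², y = 130 mm, Ī = 17 576 000 mm⁴.
Top flange (beyond web): 38 × 12, A = 456 mm², y = 254 mm, Ī = 5 472 mm⁴.
Bottom flange (beyond web): 38 × 12, A = 456 mm², y = 6 mm, Ī = 5 472 mm⁴.
Centroid: ȳ = ΣA·y / ΣA = 130 mm.
Transfer each piece to the centroidal x-axis using Ī + A·d² with d = y − 130:
  web: d = 0 mm → contributes +17 576 000 mm⁴
  top flange (beyond web): d = 124 mm → contributes +7 016 928 mm⁴
  bottom flange (beyond web): d = -124 mm → contributes +7 016 928 mm⁴
Total I = 31 609 856 mm⁴.
For the y-axis: x̄ = 44 mm.
Repeating about the centroidal y-axis gives I_y = 717 184 mm⁴.
Polar second moment: J = I_x + I_y = 32 327 040 mm⁴.

J ≈ 3.2 × 10⁷ mm⁴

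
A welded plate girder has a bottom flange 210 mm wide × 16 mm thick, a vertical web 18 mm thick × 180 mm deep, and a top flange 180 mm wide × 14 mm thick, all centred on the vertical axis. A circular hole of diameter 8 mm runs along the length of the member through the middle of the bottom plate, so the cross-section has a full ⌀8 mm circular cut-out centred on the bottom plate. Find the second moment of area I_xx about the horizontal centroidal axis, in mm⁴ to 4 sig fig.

Break the section into simple shapes (no overlaps), measuring from the bottom-left corner of the bounding box.
Bottom plate: 210 × 16, A = 3 360 mm², y = 8 mm, Ī = 71 680 mm⁴.
Web plate: 18 × 180, A = 3 240 mm², y = 106 mm, Ī = 8 748 000 mm⁴.
Top plate: 180 × 14, A = 2 520 mm², y = 203 mm, Ī = 41 160 mm⁴.
Hole (subtracted): ⌀8, A = 50.2655 mm², y = 8 mm, Ī = 201.062 mm⁴.
Centroid: ȳ = ΣA·y / ΣA = 97.1889 mm.
Transfer each piece to the horizontal centroidal axis using Ī + A·d² with d = y − 97.1889:
  bottom plate: d = -89.1889 mm → contributes +26 799 361 mm⁴
  web plate: d = 8.81106 mm → contributes +8 999 537 mm⁴
  top plate: d = 105.811 mm → contributes +28 255 031 mm⁴
  hole: d = -89.1889 mm → contributes −400 046 mm⁴
Total I = 63 653 882 mm⁴.

I_xx ≈ 6.365 × 10⁷ mm⁴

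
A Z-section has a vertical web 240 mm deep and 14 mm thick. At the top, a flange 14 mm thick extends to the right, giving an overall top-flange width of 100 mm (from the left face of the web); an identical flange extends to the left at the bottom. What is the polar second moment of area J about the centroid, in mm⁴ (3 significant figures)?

J ≈ 5.45 × 10⁷ mm⁴

Split into non-overlapping primitives; take the origin at the lower-left of the bounding box.
Web: 14 × 240, A = 3 360 mm², y = 120 mm, Ī = 16 128 000 mm⁴.
Top flange (beyond web): 86 × 14, A = 1 204 mm², y = 233 mm, Ī = 19 665 mm⁴.
Bottom flange (beyond web): 86 × 14, A = 1 204 mm², y = 7 mm, Ī = 19 665 mm⁴.
Centroid: ȳ = ΣA·y / ΣA = 120 mm.
Transfer each piece to the centroidal x-axis using Ī + A·d² with d = y − 120:
  web: d = 0 mm → contributes +16 128 000 mm⁴
  top flange (beyond web): d = 113 mm → contributes +15 393 541 mm⁴
  bottom flange (beyond web): d = -113 mm → contributes +15 393 541 mm⁴
Total I = 46 915 083 mm⁴.
For the y-axis: x̄ = 93 mm.
Repeating about the centroidal y-axis gives I_y = 7 559 011 mm⁴.
Polar second moment: J = I_x + I_y = 54 474 093 mm⁴.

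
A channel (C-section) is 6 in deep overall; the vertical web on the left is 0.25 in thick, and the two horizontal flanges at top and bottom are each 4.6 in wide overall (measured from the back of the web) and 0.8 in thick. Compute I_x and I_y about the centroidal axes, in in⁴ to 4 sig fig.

I_x ≈ 51.92 in⁴, I_y ≈ 17.51 in⁴

Break the section into simple shapes (no overlaps), measuring from the bottom-left corner of the bounding box.
Web: 0.25 × 6, A = 1.5 in², y = 3 in, Ī = 4.5 in⁴.
Top flange (beyond web): 4.35 × 0.8, A = 3.48 in², y = 5.6 in, Ī = 0.1856 in⁴.
Bottom flange (beyond web): 4.35 × 0.8, A = 3.48 in², y = 0.4 in, Ī = 0.1856 in⁴.
By symmetry the centroid is at mid-height, ȳ = 3 in.
Transfer each piece to the centroidal x-axis using Ī + A·d² with d = y − 3:
  web: d = 0 in → contributes +4.5 in⁴
  top flange (beyond web): d = 2.6 in → contributes +23.7104 in⁴
  bottom flange (beyond web): d = -2.6 in → contributes +23.7104 in⁴
Total I = 51.9208 in⁴.
For the y-axis: x̄ = 2.0172 in.
Repeating about the centroidal y-axis gives I_y = 17.5109 in⁴.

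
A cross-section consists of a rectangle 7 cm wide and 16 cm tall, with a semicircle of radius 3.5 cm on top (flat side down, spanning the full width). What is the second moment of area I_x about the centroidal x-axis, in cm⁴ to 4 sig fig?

Break the section into simple shapes (no overlaps), measuring from the bottom-left corner of the bounding box.
Rectangular body: 7 × 16, A = 112 cm², y = 8 cm, Ī = 2389.33 cm⁴.
Semicircular cap: semicircle r = 3.5, A = 19.2423 cm², y = 17.4854 cm, Ī = 16.4704 cm⁴.
Centroid: ȳ = ΣA·y / ΣA = 9.39072 cm.
Transfer each piece to the centroidal x-axis using Ī + A·d² with d = y − 9.39072:
  rectangular body: d = -1.39072 cm → contributes +2605.95 cm⁴
  semicircular cap: d = 8.09473 cm → contributes +1277.31 cm⁴
Total I = 3883.26 cm⁴.

I_x ≈ 3883 cm⁴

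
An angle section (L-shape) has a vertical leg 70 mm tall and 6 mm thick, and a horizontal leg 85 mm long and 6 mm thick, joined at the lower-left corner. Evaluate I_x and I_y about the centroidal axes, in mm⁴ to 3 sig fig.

Treat the section as a set of non-overlapping primitives; coordinates are from the bounding-box lower-left.
Vertical leg: 6 × 70, A = 420 mm², y = 35 mm, Ī = 171 500 mm⁴.
Horizontal leg (remainder): 79 × 6, A = 474 mm², y = 3 mm, Ī = 1 422 mm⁴.
Centroid: ȳ = ΣA·y / ΣA = 18.034 mm.
Transfer each piece to the centroidal x-axis using Ī + A·d² with d = y − 18.034:
  vertical leg: d = 16.966 mm → contributes +292 401 mm⁴
  horizontal leg (remainder): d = -15.034 mm → contributes +108 550 mm⁴
Total I = 400 951 mm⁴.
For the y-axis: x̄ = 25.534 mm.
Repeating about the centroidal y-axis gives I_y = 650 003 mm⁴.

I_x ≈ 4.01 × 10⁵ mm⁴, I_y ≈ 6.50 × 10⁵ mm⁴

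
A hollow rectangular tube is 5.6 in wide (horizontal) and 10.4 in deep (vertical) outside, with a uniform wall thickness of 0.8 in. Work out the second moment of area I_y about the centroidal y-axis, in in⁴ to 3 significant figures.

I_y ≈ 105 in⁴

Break the section into simple shapes (no overlaps), measuring from the bottom-left corner of the bounding box.
Outer rectangle: 5.6 × 10.4, A = 58.24 in², x = 2.8 in, Ī = 152.2 in⁴.
Inner void (subtracted): 4 × 8.8, A = 35.2 in², x = 2.8 in, Ī = 46.933 in⁴.
By symmetry the centroid is at mid-width, x̄ = 2.8 in.
All pieces are centred on the centroidal y-axis, so I = ΣĪ (holes subtracted) = 105.27 in⁴.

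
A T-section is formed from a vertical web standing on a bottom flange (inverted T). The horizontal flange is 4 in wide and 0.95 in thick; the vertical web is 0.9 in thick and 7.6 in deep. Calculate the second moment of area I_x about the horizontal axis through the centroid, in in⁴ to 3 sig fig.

I_x ≈ 77.9 in⁴

Treat the section as a set of non-overlapping primitives; coordinates are from the bounding-box lower-left.
Flange: 4 × 0.95, A = 3.8 in², y = 0.475 in, Ī = 0.28579 in⁴.
Web: 0.9 × 7.6, A = 6.84 in², y = 4.75 in, Ī = 32.923 in⁴.
Centroid: ȳ = ΣA·y / ΣA = 3.2232 in.
Transfer each piece to the horizontal axis through the centroid using Ī + A·d² with d = y − 3.2232:
  flange: d = -2.7482 in → contributes +28.986 in⁴
  web: d = 1.5268 in → contributes +48.868 in⁴
Total I = 77.854 in⁴.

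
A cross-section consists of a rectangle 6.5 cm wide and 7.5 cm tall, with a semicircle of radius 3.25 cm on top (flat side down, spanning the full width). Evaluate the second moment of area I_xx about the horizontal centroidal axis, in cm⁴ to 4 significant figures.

I_xx ≈ 566.4 cm⁴

Decompose the section into non-overlapping parts with the origin at the bottom-left of its bounding rectangle.
Rectangular body: 6.5 × 7.5, A = 48.75 cm², y = 3.75 cm, Ī = 228.516 cm⁴.
Semicircular cap: semicircle r = 3.25, A = 16.5915 cm², y = 8.87934 cm, Ī = 12.2452 cm⁴.
Centroid: ȳ = ΣA·y / ΣA = 5.05244 cm.
Transfer each piece to the horizontal centroidal axis using Ī + A·d² with d = y − 5.05244:
  rectangular body: d = -1.30244 cm → contributes +311.213 cm⁴
  semicircular cap: d = 3.8269 cm → contributes +255.231 cm⁴
Total I = 566.444 cm⁴.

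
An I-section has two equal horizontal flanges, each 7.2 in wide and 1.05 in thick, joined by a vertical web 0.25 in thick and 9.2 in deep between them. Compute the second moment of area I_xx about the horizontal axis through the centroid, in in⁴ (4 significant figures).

I_xx ≈ 414.7 in⁴

Treat the section as a set of non-overlapping primitives; coordinates are from the bounding-box lower-left.
Bottom flange: 7.2 × 1.05, A = 7.56 in², y = 0.525 in, Ī = 0.694575 in⁴.
Web: 0.25 × 9.2, A = 2.3 in², y = 5.65 in, Ī = 16.2227 in⁴.
Top flange: 7.2 × 1.05, A = 7.56 in², y = 10.775 in, Ī = 0.694575 in⁴.
By symmetry the centroid is at mid-height, ȳ = 5.65 in.
Transfer each piece to the horizontal axis through the centroid using Ī + A·d² with d = y − 5.65:
  bottom flange: d = -5.125 in → contributes +199.263 in⁴
  web: d = 0 in → contributes +16.2227 in⁴
  top flange: d = 5.125 in → contributes +199.263 in⁴
Total I = 414.748 in⁴.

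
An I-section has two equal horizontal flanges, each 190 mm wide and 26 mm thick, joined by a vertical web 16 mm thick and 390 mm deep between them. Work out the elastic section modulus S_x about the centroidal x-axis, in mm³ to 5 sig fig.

Treat the section as a set of non-overlapping primitives; coordinates are from the bounding-box lower-left.
Bottom flange: 190 × 26, A = 4 940 mm², y = 13 mm, Ī = 278286.7 mm⁴.
Web: 16 × 390, A = 6 240 mm², y = 221 mm, Ī = 79 092 000 mm⁴.
Top flange: 190 × 26, A = 4 940 mm², y = 429 mm, Ī = 278286.7 mm⁴.
By symmetry the centroid is at mid-height, ȳ = 221 mm.
Transfer each piece to the centroidal x-axis using Ī + A·d² with d = y − 221:
  bottom flange: d = -208 mm → contributes +214 002 447 mm⁴
  web: d = 0 mm → contributes +79 092 000 mm⁴
  top flange: d = 208 mm → contributes +214 002 447 mm⁴
Total I = 507 096 893 mm⁴.
Extreme fibre distance c = 221 mm; S = I/c = 2 294 556 mm³.

S_x ≈ 2.2946 × 10⁶ mm³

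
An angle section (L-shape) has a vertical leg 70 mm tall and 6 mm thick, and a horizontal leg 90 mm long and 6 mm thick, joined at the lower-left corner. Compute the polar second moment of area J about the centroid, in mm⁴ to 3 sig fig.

J ≈ 1.17 × 10⁶ mm⁴

Split into non-overlapping primitives; take the origin at the lower-left of the bounding box.
Vertical leg: 6 × 70, A = 420 mm², y = 35 mm, Ī = 171 500 mm⁴.
Horizontal leg (remainder): 84 × 6, A = 504 mm², y = 3 mm, Ī = 1 512 mm⁴.
Centroid: ȳ = ΣA·y / ΣA = 17.545 mm.
Transfer each piece to the centroidal x-axis using Ī + A·d² with d = y − 17.545:
  vertical leg: d = 17.455 mm → contributes +299 458 mm⁴
  horizontal leg (remainder): d = -14.545 mm → contributes +108 143 mm⁴
Total I = 407 601 mm⁴.
For the y-axis: x̄ = 27.545 mm.
Repeating about the centroidal y-axis gives I_y = 761 521 mm⁴.
Polar second moment: J = I_x + I_y = 1 169 122 mm⁴.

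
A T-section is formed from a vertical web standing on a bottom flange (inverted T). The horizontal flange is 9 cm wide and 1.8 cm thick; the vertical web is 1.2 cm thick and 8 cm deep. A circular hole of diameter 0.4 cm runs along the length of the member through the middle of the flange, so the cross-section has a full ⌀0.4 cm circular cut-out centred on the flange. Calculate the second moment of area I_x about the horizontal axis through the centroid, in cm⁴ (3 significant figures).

I_x ≈ 200 cm⁴

Treat the section as a set of non-overlapping primitives; coordinates are from the bounding-box lower-left.
Flange: 9 × 1.8, A = 16.2 cm², y = 0.9 cm, Ī = 4.374 cm⁴.
Web: 1.2 × 8, A = 9.6 cm², y = 5.8 cm, Ī = 51.2 cm⁴.
Hole (subtracted): ⌀0.4, A = 0.12566 cm², y = 0.9 cm, Ī = 0.0012566 cm⁴.
Centroid: ȳ = ΣA·y / ΣA = 2.7322 cm.
Transfer each piece to the horizontal axis through the centroid using Ī + A·d² with d = y − 2.7322:
  flange: d = -1.8322 cm → contributes +58.756 cm⁴
  web: d = 3.0678 cm → contributes +141.55 cm⁴
  hole: d = -1.8322 cm → contributes −0.42309 cm⁴
Total I = 199.88 cm⁴.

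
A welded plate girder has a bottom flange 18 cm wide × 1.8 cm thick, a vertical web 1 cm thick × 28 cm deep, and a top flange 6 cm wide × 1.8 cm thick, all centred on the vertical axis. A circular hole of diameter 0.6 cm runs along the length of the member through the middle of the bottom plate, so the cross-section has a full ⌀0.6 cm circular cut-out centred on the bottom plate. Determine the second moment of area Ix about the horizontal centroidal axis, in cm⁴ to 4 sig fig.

Decompose the section into non-overlapping parts with the origin at the bottom-left of its bounding rectangle.
Bottom plate: 18 × 1.8, A = 32.4 cm², y = 0.9 cm, Ī = 8.748 cm⁴.
Web plate: 1 × 28, A = 28 cm², y = 15.8 cm, Ī = 1829.33 cm⁴.
Top plate: 6 × 1.8, A = 10.8 cm², y = 30.7 cm, Ī = 2.916 cm⁴.
Hole (subtracted): ⌀0.6, A = 0.282743 cm², y = 0.9 cm, Ī = 0.00636173 cm⁴.
Centroid: ȳ = ΣA·y / ΣA = 11.3212 cm.
Transfer each piece to the horizontal centroidal axis using Ī + A·d² with d = y − 11.3212:
  bottom plate: d = -10.4212 cm → contributes +3527.41 cm⁴
  web plate: d = 4.47884 cm → contributes +2391.01 cm⁴
  top plate: d = 19.3788 cm → contributes +4058.74 cm⁴
  hole: d = -10.4212 cm → contributes −30.7124 cm⁴
Total I = 9946.45 cm⁴.

Ix ≈ 9946 cm⁴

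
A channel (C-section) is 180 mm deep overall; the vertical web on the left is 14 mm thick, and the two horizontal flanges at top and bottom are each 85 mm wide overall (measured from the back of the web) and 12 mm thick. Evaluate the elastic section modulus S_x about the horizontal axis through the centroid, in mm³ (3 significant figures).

S_x ≈ 2.09 × 10⁵ mm³

Decompose the section into non-overlapping parts with the origin at the bottom-left of its bounding rectangle.
Web: 14 × 180, A = 2 520 mm², y = 90 mm, Ī = 6 804 000 mm⁴.
Top flange (beyond web): 71 × 12, A = 852 mm², y = 174 mm, Ī = 10 224 mm⁴.
Bottom flange (beyond web): 71 × 12, A = 852 mm², y = 6 mm, Ī = 10 224 mm⁴.
By symmetry the centroid is at mid-height, ȳ = 90 mm.
Transfer each piece to the horizontal axis through the centroid using Ī + A·d² with d = y − 90:
  web: d = 0 mm → contributes +6 804 000 mm⁴
  top flange (beyond web): d = 84 mm → contributes +6 021 936 mm⁴
  bottom flange (beyond web): d = -84 mm → contributes +6 021 936 mm⁴
Total I = 18 847 872 mm⁴.
Extreme fibre distance c = 90 mm; S = I/c = 209 421 mm³.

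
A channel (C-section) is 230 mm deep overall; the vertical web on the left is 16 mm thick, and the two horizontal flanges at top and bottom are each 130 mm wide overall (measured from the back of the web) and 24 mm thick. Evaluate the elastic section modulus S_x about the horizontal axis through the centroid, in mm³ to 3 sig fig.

Break the section into simple shapes (no overlaps), measuring from the bottom-left corner of the bounding box.
Web: 16 × 230, A = 3 680 mm², y = 115 mm, Ī = 16 222 667 mm⁴.
Top flange (beyond web): 114 × 24, A = 2 736 mm², y = 218 mm, Ī = 131 328 mm⁴.
Bottom flange (beyond web): 114 × 24, A = 2 736 mm², y = 12 mm, Ī = 131 328 mm⁴.
By symmetry the centroid is at mid-height, ȳ = 115 mm.
Transfer each piece to the horizontal axis through the centroid using Ī + A·d² with d = y − 115:
  web: d = 0 mm → contributes +16 222 667 mm⁴
  top flange (beyond web): d = 103 mm → contributes +29 157 552 mm⁴
  bottom flange (beyond web): d = -103 mm → contributes +29 157 552 mm⁴
Total I = 74 537 771 mm⁴.
Extreme fibre distance c = 115 mm; S = I/c = 648 155 mm³.

S_x ≈ 6.48 × 10⁵ mm³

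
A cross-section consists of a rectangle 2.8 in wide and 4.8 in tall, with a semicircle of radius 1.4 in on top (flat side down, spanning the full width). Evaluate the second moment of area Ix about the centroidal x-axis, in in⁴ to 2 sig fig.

Ix ≈ 49 in⁴

Split into non-overlapping primitives; take the origin at the lower-left of the bounding box.
Rectangular body: 2.8 × 4.8, A = 13.44 in², y = 2.4 in, Ī = 25.8 in⁴.
Semicircular cap: semicircle r = 1.4, A = 3.079 in², y = 5.394 in, Ī = 0.4216 in⁴.
Centroid: ȳ = ΣA·y / ΣA = 2.958 in.
Transfer each piece to the centroidal x-axis using Ī + A·d² with d = y − 2.958:
  rectangular body: d = -0.5581 in → contributes +29.99 in⁴
  semicircular cap: d = 2.436 in → contributes +18.69 in⁴
Total I = 48.68 in⁴.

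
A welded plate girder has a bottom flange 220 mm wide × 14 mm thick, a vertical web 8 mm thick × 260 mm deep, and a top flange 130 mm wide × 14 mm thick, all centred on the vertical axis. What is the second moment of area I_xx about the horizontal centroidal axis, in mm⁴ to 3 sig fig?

I_xx ≈ 9.95 × 10⁷ mm⁴

Split into non-overlapping primitives; take the origin at the lower-left of the bounding box.
Bottom plate: 220 × 14, A = 3 080 mm², y = 7 mm, Ī = 50 307 mm⁴.
Web plate: 8 × 260, A = 2 080 mm², y = 144 mm, Ī = 11 717 333 mm⁴.
Top plate: 130 × 14, A = 1 820 mm², y = 281 mm, Ī = 29 727 mm⁴.
Centroid: ȳ = ΣA·y / ΣA = 119.27 mm.
Transfer each piece to the horizontal centroidal axis using Ī + A·d² with d = y − 119.27:
  bottom plate: d = -112.27 mm → contributes +38 871 874 mm⁴
  web plate: d = 24.731 mm → contributes +12 989 473 mm⁴
  top plate: d = 161.73 mm → contributes +47 635 114 mm⁴
Total I = 99 496 460 mm⁴.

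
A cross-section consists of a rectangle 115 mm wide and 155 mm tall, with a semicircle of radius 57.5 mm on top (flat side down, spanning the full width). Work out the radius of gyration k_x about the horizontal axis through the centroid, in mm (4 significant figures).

Break the section into simple shapes (no overlaps), measuring from the bottom-left corner of the bounding box.
Rectangular body: 115 × 155, A = 17 825 mm², y = 77.5 mm, Ī = 35 687 135 mm⁴.
Semicircular cap: semicircle r = 57.5, A = 5193.45 mm², y = 179.404 mm, Ī = 1 199 785 mm⁴.
Centroid: ȳ = ΣA·y / ΣA = 100.492 mm.
Transfer each piece to the horizontal axis through the centroid using Ī + A·d² with d = y − 100.492:
  rectangular body: d = -22.9916 mm → contributes +45 109 699 mm⁴
  semicircular cap: d = 78.9121 mm → contributes +33 540 012 mm⁴
Total I = 78 649 712 mm⁴.
Radius of gyration: k = √(I/A) = √(78 649 712 / 23018.4) = 58.4535 mm.

k_x ≈ 58.45 mm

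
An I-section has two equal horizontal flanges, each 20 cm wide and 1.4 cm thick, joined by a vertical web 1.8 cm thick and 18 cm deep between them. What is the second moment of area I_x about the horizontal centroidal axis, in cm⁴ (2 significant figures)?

Split into non-overlapping primitives; take the origin at the lower-left of the bounding box.
Bottom flange: 20 × 1.4, A = 28 cm², y = 0.7 cm, Ī = 4.573 cm⁴.
Web: 1.8 × 18, A = 32.4 cm², y = 10.4 cm, Ī = 874.8 cm⁴.
Top flange: 20 × 1.4, A = 28 cm², y = 20.1 cm, Ī = 4.573 cm⁴.
By symmetry the centroid is at mid-height, ȳ = 10.4 cm.
Transfer each piece to the horizontal centroidal axis using Ī + A·d² with d = y − 10.4:
  bottom flange: d = -9.7 cm → contributes +2 639 cm⁴
  web: d = 0 cm → contributes +874.8 cm⁴
  top flange: d = 9.7 cm → contributes +2 639 cm⁴
Total I = 6 153 cm⁴.

I_x ≈ 6200 cm⁴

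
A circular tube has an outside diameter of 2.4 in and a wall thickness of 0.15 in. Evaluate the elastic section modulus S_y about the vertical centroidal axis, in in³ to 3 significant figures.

Break the section into simple shapes (no overlaps), measuring from the bottom-left corner of the bounding box.
Outer circle: ⌀2.4, A = 4.5239 in², x = 1.2 in, Ī = 1.6286 in⁴.
Bore (subtracted): ⌀2.1, A = 3.4636 in², x = 1.2 in, Ī = 0.95466 in⁴.
By symmetry the centroid is at mid-width, x̄ = 1.2 in.
All pieces are centred on the vertical centroidal axis, so I = ΣĪ (holes subtracted) = 0.67395 in⁴.
Extreme fibre distance c = 1.2 in; S = I/c = 0.56162 in³.

S_y ≈ 0.562 in³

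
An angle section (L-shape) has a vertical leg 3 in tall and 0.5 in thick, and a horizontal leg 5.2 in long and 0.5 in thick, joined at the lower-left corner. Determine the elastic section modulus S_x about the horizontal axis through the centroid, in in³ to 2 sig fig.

S_x ≈ 1.2 in³

Treat the section as a set of non-overlapping primitives; coordinates are from the bounding-box lower-left.
Vertical leg: 0.5 × 3, A = 1.5 in², y = 1.5 in, Ī = 1.125 in⁴.
Horizontal leg (remainder): 4.7 × 0.5, A = 2.35 in², y = 0.25 in, Ī = 0.04896 in⁴.
Centroid: ȳ = ΣA·y / ΣA = 0.737 in.
Transfer each piece to the horizontal axis through the centroid using Ī + A·d² with d = y − 0.737:
  vertical leg: d = 0.763 in → contributes +1.998 in⁴
  horizontal leg (remainder): d = -0.487 in → contributes +0.6063 in⁴
Total I = 2.605 in⁴.
Extreme fibre distance c = 2.263 in; S = I/c = 1.151 in³.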